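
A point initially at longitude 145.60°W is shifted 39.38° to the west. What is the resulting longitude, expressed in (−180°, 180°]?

175.02°E

Start at -145.60°; shift −39.38° → -184.98°.
-184.98° lies outside (−180°, 180°]; add 360° → +175.02°.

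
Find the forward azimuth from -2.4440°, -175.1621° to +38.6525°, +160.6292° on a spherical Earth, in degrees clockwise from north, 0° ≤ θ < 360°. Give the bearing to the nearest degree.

334°

Δλ = 160.6292 − -175.1621 = 335.7913°; wrapped into (−180°, 180°]: -24.2087°.
θ = atan2( sin Δλ · cos φ₂ , cos φ₁ · sin φ₂ − sin φ₁ · cos φ₂ · cos Δλ )
  = atan2(-0.32024, 0.65440) = -26.075° → normalised to [0°, 360°): 333.925°.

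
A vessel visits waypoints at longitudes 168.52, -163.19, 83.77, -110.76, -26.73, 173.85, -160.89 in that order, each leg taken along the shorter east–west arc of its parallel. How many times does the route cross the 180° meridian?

5

Leg 1: +168.52° → -163.19°, shortest Δλ = 28.29° (east) — crosses 180°.
Leg 2: -163.19° → +83.77°, shortest Δλ = -113.04° (west) — crosses 180°.
Leg 3: +83.77° → -110.76°, shortest Δλ = 165.47° (east) — crosses 180°.
Leg 4: -110.76° → -26.73°, shortest Δλ = 84.03° (east) — does not cross 180°.
Leg 5: -26.73° → +173.85°, shortest Δλ = -159.42° (west) — crosses 180°.
Leg 6: +173.85° → -160.89°, shortest Δλ = 25.26° (east) — crosses 180°.
Total crossings: 5.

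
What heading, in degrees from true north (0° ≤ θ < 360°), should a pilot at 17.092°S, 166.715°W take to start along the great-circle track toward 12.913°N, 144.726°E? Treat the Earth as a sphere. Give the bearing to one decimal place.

298.9°

Δλ = 144.726 − -166.715 = 311.441°; wrapped into (−180°, 180°]: -48.559°.
θ = atan2( sin Δλ · cos φ₂ , cos φ₁ · sin φ₂ − sin φ₁ · cos φ₂ · cos Δλ )
  = atan2(-0.73068, 0.40320) = -61.109° → normalised to [0°, 360°): 298.891°.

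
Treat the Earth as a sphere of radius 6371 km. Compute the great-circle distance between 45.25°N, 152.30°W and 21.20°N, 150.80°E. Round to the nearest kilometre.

Δλ = 150.80 − -152.30 = 303.10°; wrapped into (−180°, 180°]: -56.90°.
Δφ = 21.20 − 45.25 = -24.05°.
a = sin²(Δφ/2) + cos φ₁ · cos φ₂ · sin²(Δλ/2) = 0.192367.
c = 2·atan2(√a, √(1−a)) = 0.90807 rad → d = 6371·c ≈ 5785.34 km.

5785 km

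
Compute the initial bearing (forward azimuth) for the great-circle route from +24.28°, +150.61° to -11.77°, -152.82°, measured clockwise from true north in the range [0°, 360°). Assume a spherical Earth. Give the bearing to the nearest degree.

117°

Δλ = -152.82 − 150.61 = -303.43°; wrapped into (−180°, 180°]: 56.57°.
θ = atan2( sin Δλ · cos φ₂ , cos φ₁ · sin φ₂ − sin φ₁ · cos φ₂ · cos Δλ )
  = atan2(0.81701, -0.40771) = 116.521° → normalised to [0°, 360°): 116.521°.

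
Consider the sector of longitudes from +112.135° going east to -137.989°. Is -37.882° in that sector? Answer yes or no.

No

Band width going east from +112.135° to -137.989°: ((-137.989 − 112.135) mod 360) = 109.876°.
Offset of -37.882° east of the west edge: ((-37.882 − 112.135) mod 360) = 209.983°.
209.983° > 109.876° ⇒ outside.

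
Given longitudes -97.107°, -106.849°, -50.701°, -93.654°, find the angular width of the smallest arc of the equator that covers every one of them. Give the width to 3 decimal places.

Sort the longitudes: -106.849°, -97.107°, -93.654°, -50.701°.
Eastward gaps between consecutive values (wrapping around): 9.742°, 3.453°, 42.953°, 303.852°.
Largest gap = 303.852° ⇒ minimal covering band is its complement: 360° − 303.852° = 56.148°.
Band runs from -106.849° eastward to -50.701°.

56.148°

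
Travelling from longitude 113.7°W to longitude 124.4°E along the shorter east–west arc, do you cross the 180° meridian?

Yes

Naïve |124.4 − -113.7| = 238.1° > 180°, so the shorter arc goes the other way round — across 180°.
Signed shortest Δλ = ((124.4 − -113.7 + 180) mod 360) − 180 = -121.9°.
Going west by 121.9° from -113.7° passes through 180° before reaching +124.4°.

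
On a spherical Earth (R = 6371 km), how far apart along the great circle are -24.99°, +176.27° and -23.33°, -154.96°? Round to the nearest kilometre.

Δλ = -154.96 − 176.27 = -331.23°; wrapped into (−180°, 180°]: 28.77°.
Δφ = -23.33 − -24.99 = 1.66°.
a = sin²(Δφ/2) + cos φ₁ · cos φ₂ · sin²(Δλ/2) = 0.051578.
c = 2·atan2(√a, √(1−a)) = 0.45822 rad → d = 6371·c ≈ 2919.29 km.

2919 km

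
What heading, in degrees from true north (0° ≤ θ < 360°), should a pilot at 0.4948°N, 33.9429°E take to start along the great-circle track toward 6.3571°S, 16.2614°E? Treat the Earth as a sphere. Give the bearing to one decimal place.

Δλ = 16.2614 − 33.9429 = -17.6815°.
θ = atan2( sin Δλ · cos φ₂ , cos φ₁ · sin φ₂ − sin φ₁ · cos φ₂ · cos Δλ )
  = atan2(-0.30186, -0.11890) = -111.499° → normalised to [0°, 360°): 248.501°.

248.5°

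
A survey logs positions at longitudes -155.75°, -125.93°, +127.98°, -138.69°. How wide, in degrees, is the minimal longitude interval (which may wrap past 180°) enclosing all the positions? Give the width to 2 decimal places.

106.09°

Sort the longitudes: -155.75°, -138.69°, -125.93°, +127.98°.
Eastward gaps between consecutive values (wrapping around): 17.06°, 12.76°, 253.91°, 76.27°.
Largest gap = 253.91° ⇒ minimal covering band is its complement: 360° − 253.91° = 106.09°.
Band runs from +127.98° eastward to -125.93°, crossing the antimeridian.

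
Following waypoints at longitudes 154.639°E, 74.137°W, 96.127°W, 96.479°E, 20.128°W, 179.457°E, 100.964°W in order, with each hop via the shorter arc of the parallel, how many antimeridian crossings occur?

4

Leg 1: +154.639° → -74.137°, shortest Δλ = 131.224° (east) — crosses 180°.
Leg 2: -74.137° → -96.127°, shortest Δλ = -21.99° (west) — does not cross 180°.
Leg 3: -96.127° → +96.479°, shortest Δλ = -167.394° (west) — crosses 180°.
Leg 4: +96.479° → -20.128°, shortest Δλ = -116.607° (west) — does not cross 180°.
Leg 5: -20.128° → +179.457°, shortest Δλ = -160.415° (west) — crosses 180°.
Leg 6: +179.457° → -100.964°, shortest Δλ = 79.579° (east) — crosses 180°.
Total crossings: 4.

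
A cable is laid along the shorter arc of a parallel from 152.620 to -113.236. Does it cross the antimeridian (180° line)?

Naïve |-113.236 − 152.620| = 265.856° > 180°, so the shorter arc goes the other way round — across 180°.
Signed shortest Δλ = ((-113.236 − 152.620 + 180) mod 360) − 180 = 94.144°.
Going east by 94.144° from +152.620° passes through 180° before reaching -113.236°.

Yes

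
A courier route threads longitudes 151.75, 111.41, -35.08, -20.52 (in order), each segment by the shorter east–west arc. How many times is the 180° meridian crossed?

0

Leg 1: +151.75° → +111.41°, shortest Δλ = -40.34° (west) — does not cross 180°.
Leg 2: +111.41° → -35.08°, shortest Δλ = -146.49° (west) — does not cross 180°.
Leg 3: -35.08° → -20.52°, shortest Δλ = 14.56° (east) — does not cross 180°.
Total crossings: 0.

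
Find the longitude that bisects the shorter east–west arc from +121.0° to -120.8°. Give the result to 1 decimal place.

Signed shortest Δλ from +121.0° to -120.8° is +118.2°.
Midpoint longitude = +121.0° + (+118.2°)/2 = +121.0° + 59.1° = +180.1°.
Normalise into (−180°, 180°]: -179.9°.
(The naïve average (+121.0 + -120.8)/2 = 0.1° is on the wrong side of the globe.)

-179.9°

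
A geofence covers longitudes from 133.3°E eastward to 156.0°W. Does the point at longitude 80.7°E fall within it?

No

Band width going east from +133.3° to -156.0°: ((-156.0 − 133.3) mod 360) = 70.7°.
Offset of +80.7° east of the west edge: ((80.7 − 133.3) mod 360) = 307.4°.
307.4° > 70.7° ⇒ outside.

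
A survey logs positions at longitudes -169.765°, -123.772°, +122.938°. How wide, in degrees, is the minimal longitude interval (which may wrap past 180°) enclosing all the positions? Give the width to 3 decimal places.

113.290°

Sort the longitudes: -169.765°, -123.772°, +122.938°.
Eastward gaps between consecutive values (wrapping around): 45.993°, 246.710°, 67.297°.
Largest gap = 246.710° ⇒ minimal covering band is its complement: 360° − 246.710° = 113.290°.
Band runs from +122.938° eastward to -123.772°, crossing the antimeridian.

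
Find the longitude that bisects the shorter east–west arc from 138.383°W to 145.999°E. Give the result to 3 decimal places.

Signed shortest Δλ from -138.383° to +145.999° is -75.618°.
Midpoint longitude = -138.383° + (-75.618°)/2 = -138.383° − 37.809° = -176.192°.
(The naïve average (-138.383 + +145.999)/2 = 3.808° is on the wrong side of the globe.)

176.192°W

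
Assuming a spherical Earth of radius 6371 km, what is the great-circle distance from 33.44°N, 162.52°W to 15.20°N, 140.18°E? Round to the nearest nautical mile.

3277 nmi

Δλ = 140.18 − -162.52 = 302.70°; wrapped into (−180°, 180°]: -57.30°.
Δφ = 15.20 − 33.44 = -18.24°.
a = sin²(Δφ/2) + cos φ₁ · cos φ₂ · sin²(Δλ/2) = 0.210239.
c = 2·atan2(√a, √(1−a)) = 0.95265 rad → d = 6371·c ≈ 6069.36 km ≈ 3277.19 nmi.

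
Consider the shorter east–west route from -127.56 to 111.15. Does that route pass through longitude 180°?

Yes

Naïve |111.15 − -127.56| = 238.71° > 180°, so the shorter arc goes the other way round — across 180°.
Signed shortest Δλ = ((111.15 − -127.56 + 180) mod 360) − 180 = -121.29°.
Going west by 121.29° from -127.56° passes through 180° before reaching +111.15°.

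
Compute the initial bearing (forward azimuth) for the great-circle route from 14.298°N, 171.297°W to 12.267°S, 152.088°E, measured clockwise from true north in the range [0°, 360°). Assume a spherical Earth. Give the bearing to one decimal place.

Δλ = 152.088 − -171.297 = 323.385°; wrapped into (−180°, 180°]: -36.615°.
θ = atan2( sin Δλ · cos φ₂ , cos φ₁ · sin φ₂ − sin φ₁ · cos φ₂ · cos Δλ )
  = atan2(-0.58282, -0.39959) = -124.435° → normalised to [0°, 360°): 235.565°.

235.6°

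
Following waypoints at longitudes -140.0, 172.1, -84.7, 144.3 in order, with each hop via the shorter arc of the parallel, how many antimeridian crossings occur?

3

Leg 1: -140.0° → +172.1°, shortest Δλ = -47.9° (west) — crosses 180°.
Leg 2: +172.1° → -84.7°, shortest Δλ = 103.2° (east) — crosses 180°.
Leg 3: -84.7° → +144.3°, shortest Δλ = -131.0° (west) — crosses 180°.
Total crossings: 3.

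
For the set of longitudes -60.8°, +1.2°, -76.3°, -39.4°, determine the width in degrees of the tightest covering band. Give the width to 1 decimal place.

77.5°

Sort the longitudes: -76.3°, -60.8°, -39.4°, +1.2°.
Eastward gaps between consecutive values (wrapping around): 15.5°, 21.4°, 40.6°, 282.5°.
Largest gap = 282.5° ⇒ minimal covering band is its complement: 360° − 282.5° = 77.5°.
Band runs from -76.3° eastward to +1.2°.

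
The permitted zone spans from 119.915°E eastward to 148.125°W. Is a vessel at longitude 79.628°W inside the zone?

Band width going east from +119.915° to -148.125°: ((-148.125 − 119.915) mod 360) = 91.960°.
Offset of -79.628° east of the west edge: ((-79.628 − 119.915) mod 360) = 160.457°.
160.457° > 91.960° ⇒ outside.

No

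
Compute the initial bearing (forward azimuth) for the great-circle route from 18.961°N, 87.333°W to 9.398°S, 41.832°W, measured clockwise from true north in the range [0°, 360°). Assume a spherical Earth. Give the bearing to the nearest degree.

118°

Δλ = -41.832 − -87.333 = 45.501°.
θ = atan2( sin Δλ · cos φ₂ , cos φ₁ · sin φ₂ − sin φ₁ · cos φ₂ · cos Δλ )
  = atan2(0.70369, -0.37911) = 118.314° → normalised to [0°, 360°): 118.314°.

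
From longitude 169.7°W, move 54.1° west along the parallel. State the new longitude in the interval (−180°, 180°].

Start at -169.7°; shift −54.1° → -223.8°.
-223.8° lies outside (−180°, 180°]; add 360° → +136.2°.

136.2°E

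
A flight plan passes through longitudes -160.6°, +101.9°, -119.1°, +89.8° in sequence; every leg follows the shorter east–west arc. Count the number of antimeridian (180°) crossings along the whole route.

Leg 1: -160.6° → +101.9°, shortest Δλ = -97.5° (west) — crosses 180°.
Leg 2: +101.9° → -119.1°, shortest Δλ = 139.0° (east) — crosses 180°.
Leg 3: -119.1° → +89.8°, shortest Δλ = -151.1° (west) — crosses 180°.
Total crossings: 3.

3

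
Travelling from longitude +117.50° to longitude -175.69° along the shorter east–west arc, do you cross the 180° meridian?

Yes

Naïve |-175.69 − 117.50| = 293.19° > 180°, so the shorter arc goes the other way round — across 180°.
Signed shortest Δλ = ((-175.69 − 117.50 + 180) mod 360) − 180 = 66.81°.
Going east by 66.81° from +117.50° passes through 180° before reaching -175.69°.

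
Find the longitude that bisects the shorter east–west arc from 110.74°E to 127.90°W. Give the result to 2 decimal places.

171.42°E

Signed shortest Δλ from +110.74° to -127.90° is +121.36°.
Midpoint longitude = +110.74° + (+121.36°)/2 = +110.74° + 60.68° = +171.42°.
(The naïve average (+110.74 + -127.90)/2 = -8.58° is on the wrong side of the globe.)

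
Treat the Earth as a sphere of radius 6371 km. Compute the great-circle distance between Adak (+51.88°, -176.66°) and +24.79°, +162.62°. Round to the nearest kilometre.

3485 km

Δλ = 162.62 − -176.66 = 339.28°; wrapped into (−180°, 180°]: -20.72°.
Δφ = 24.79 − 51.88 = -27.09°.
a = sin²(Δφ/2) + cos φ₁ · cos φ₂ · sin²(Δλ/2) = 0.072978.
c = 2·atan2(√a, √(1−a)) = 0.54709 rad → d = 6371·c ≈ 3485.48 km.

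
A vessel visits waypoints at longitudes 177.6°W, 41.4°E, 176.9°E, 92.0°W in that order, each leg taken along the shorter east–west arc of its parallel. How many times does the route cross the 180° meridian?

Leg 1: -177.6° → +41.4°, shortest Δλ = -141.0° (west) — crosses 180°.
Leg 2: +41.4° → +176.9°, shortest Δλ = 135.5° (east) — does not cross 180°.
Leg 3: +176.9° → -92.0°, shortest Δλ = 91.1° (east) — crosses 180°.
Total crossings: 2.

2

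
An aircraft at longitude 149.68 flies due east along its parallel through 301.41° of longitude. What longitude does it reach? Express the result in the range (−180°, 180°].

+91.09°

Start at +149.68°; shift +301.41° → +451.09°.
+451.09° lies outside (−180°, 180°]; subtract 360° → +91.09°.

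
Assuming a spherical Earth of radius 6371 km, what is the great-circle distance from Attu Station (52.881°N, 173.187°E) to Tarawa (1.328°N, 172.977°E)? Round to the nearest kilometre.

Δλ = 172.977 − 173.187 = -0.210°.
Δφ = 1.328 − 52.881 = -51.553°.
a = sin²(Δφ/2) + cos φ₁ · cos φ₂ · sin²(Δλ/2) = 0.189107.
c = 2·atan2(√a, √(1−a)) = 0.89977 rad → d = 6371·c ≈ 5732.47 km.

5732 km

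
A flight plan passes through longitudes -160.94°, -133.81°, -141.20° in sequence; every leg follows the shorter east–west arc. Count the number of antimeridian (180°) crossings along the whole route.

Leg 1: -160.94° → -133.81°, shortest Δλ = 27.13° (east) — does not cross 180°.
Leg 2: -133.81° → -141.20°, shortest Δλ = -7.39° (west) — does not cross 180°.
Total crossings: 0.

0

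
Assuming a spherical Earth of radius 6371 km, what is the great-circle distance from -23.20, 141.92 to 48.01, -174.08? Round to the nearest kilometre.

9051 km

Δλ = -174.08 − 141.92 = -316.00°; wrapped into (−180°, 180°]: 44.00°.
Δφ = 48.01 − -23.20 = 71.21°.
a = sin²(Δφ/2) + cos φ₁ · cos φ₂ · sin²(Δλ/2) = 0.425239.
c = 2·atan2(√a, √(1−a)) = 1.42071 rad → d = 6371·c ≈ 9051.35 km.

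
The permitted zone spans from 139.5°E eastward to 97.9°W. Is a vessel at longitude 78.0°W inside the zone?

No

Band width going east from +139.5° to -97.9°: ((-97.9 − 139.5) mod 360) = 122.6°.
Offset of -78.0° east of the west edge: ((-78.0 − 139.5) mod 360) = 142.5°.
142.5° > 122.6° ⇒ outside.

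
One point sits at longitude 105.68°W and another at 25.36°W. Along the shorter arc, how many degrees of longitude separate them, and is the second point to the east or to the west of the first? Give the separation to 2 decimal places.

80.32° east

Raw difference: -25.36 − -105.68 = 80.32°.
Normalise into (−180°, 180°]: 80.32° stays 80.32°.
Positive ⇒ the second point lies to the east; separation 80.32°.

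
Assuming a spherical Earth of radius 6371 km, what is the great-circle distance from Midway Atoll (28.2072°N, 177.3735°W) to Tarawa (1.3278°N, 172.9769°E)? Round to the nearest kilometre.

3160 km

Δλ = 172.9769 − -177.3735 = 350.3504°; wrapped into (−180°, 180°]: -9.6496°.
Δφ = 1.3278 − 28.2072 = -26.8794°.
a = sin²(Δφ/2) + cos φ₁ · cos φ₂ · sin²(Δλ/2) = 0.060252.
c = 2·atan2(√a, √(1−a)) = 0.49600 rad → d = 6371·c ≈ 3159.99 km.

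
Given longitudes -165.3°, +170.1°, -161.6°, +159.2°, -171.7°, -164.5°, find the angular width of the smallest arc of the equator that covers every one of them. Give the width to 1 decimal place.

39.2°

Sort the longitudes: -171.7°, -165.3°, -164.5°, -161.6°, +159.2°, +170.1°.
Eastward gaps between consecutive values (wrapping around): 6.4°, 0.8°, 2.9°, 320.8°, 10.9°, 18.2°.
Largest gap = 320.8° ⇒ minimal covering band is its complement: 360° − 320.8° = 39.2°.
Band runs from +159.2° eastward to -161.6°, crossing the antimeridian.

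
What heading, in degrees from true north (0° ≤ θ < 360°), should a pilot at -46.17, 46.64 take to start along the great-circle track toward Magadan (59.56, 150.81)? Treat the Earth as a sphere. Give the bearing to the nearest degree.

Δλ = 150.81 − 46.64 = 104.17°.
θ = atan2( sin Δλ · cos φ₂ , cos φ₁ · sin φ₂ − sin φ₁ · cos φ₂ · cos Δλ )
  = atan2(0.49122, 0.50759) = 44.061° → normalised to [0°, 360°): 44.061°.

44°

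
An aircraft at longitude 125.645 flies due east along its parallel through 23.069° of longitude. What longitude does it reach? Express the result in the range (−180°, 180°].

Start at +125.645°; shift +23.069° → +148.714°.
+148.714° already lies in (−180°, 180°].

+148.714°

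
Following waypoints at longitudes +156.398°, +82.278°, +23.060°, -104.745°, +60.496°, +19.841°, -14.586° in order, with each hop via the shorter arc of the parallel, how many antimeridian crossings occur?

Leg 1: +156.398° → +82.278°, shortest Δλ = -74.12° (west) — does not cross 180°.
Leg 2: +82.278° → +23.060°, shortest Δλ = -59.218° (west) — does not cross 180°.
Leg 3: +23.060° → -104.745°, shortest Δλ = -127.805° (west) — does not cross 180°.
Leg 4: -104.745° → +60.496°, shortest Δλ = 165.241° (east) — does not cross 180°.
Leg 5: +60.496° → +19.841°, shortest Δλ = -40.655° (west) — does not cross 180°.
Leg 6: +19.841° → -14.586°, shortest Δλ = -34.427° (west) — does not cross 180°.
Total crossings: 0.

0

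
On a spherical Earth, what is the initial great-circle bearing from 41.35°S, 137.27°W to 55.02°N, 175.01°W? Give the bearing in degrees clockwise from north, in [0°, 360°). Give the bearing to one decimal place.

339.0°

Δλ = -175.01 − -137.27 = -37.74°.
θ = atan2( sin Δλ · cos φ₂ , cos φ₁ · sin φ₂ − sin φ₁ · cos φ₂ · cos Δλ )
  = atan2(-0.35090, 0.91459) = -20.990° → normalised to [0°, 360°): 339.010°.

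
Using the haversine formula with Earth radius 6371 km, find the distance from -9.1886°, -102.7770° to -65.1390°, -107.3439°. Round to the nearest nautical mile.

Δλ = -107.3439 − -102.7770 = -4.5669°.
Δφ = -65.1390 − -9.1886 = -55.9504°.
a = sin²(Δφ/2) + cos φ₁ · cos φ₂ · sin²(Δλ/2) = 0.220704.
c = 2·atan2(√a, √(1−a)) = 0.97811 rad → d = 6371·c ≈ 6231.53 km ≈ 3364.76 nmi.

3365 nmi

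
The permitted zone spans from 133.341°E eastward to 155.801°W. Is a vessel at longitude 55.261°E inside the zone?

No

Band width going east from +133.341° to -155.801°: ((-155.801 − 133.341) mod 360) = 70.858°.
Offset of +55.261° east of the west edge: ((55.261 − 133.341) mod 360) = 281.920°.
281.920° > 70.858° ⇒ outside.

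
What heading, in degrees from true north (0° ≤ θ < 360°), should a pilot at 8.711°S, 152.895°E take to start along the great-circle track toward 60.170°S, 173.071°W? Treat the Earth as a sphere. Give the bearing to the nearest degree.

161°

Δλ = -173.071 − 152.895 = -325.966°; wrapped into (−180°, 180°]: 34.034°.
θ = atan2( sin Δλ · cos φ₂ , cos φ₁ · sin φ₂ − sin φ₁ · cos φ₂ · cos Δλ )
  = atan2(0.27840, -0.79507) = 160.702° → normalised to [0°, 360°): 160.702°.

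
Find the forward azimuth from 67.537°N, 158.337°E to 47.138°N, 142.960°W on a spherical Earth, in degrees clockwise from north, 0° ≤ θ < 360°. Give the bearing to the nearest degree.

95°

Δλ = -142.960 − 158.337 = -301.297°; wrapped into (−180°, 180°]: 58.703°.
θ = atan2( sin Δλ · cos φ₂ , cos φ₁ · sin φ₂ − sin φ₁ · cos φ₂ · cos Δλ )
  = atan2(0.58125, -0.04649) = 94.573° → normalised to [0°, 360°): 94.573°.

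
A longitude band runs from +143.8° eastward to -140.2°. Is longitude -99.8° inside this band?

No

Band width going east from +143.8° to -140.2°: ((-140.2 − 143.8) mod 360) = 76.0°.
Offset of -99.8° east of the west edge: ((-99.8 − 143.8) mod 360) = 116.4°.
116.4° > 76.0° ⇒ outside.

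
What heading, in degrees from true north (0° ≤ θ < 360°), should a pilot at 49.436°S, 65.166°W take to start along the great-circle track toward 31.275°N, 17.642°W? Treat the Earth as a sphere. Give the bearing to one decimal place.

Δλ = -17.642 − -65.166 = 47.524°.
θ = atan2( sin Δλ · cos φ₂ , cos φ₁ · sin φ₂ − sin φ₁ · cos φ₂ · cos Δλ )
  = atan2(0.63038, 0.77605) = 39.087° → normalised to [0°, 360°): 39.087°.

39.1°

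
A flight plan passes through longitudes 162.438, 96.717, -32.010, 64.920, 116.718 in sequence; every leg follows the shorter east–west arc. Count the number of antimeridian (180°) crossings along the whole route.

Leg 1: +162.438° → +96.717°, shortest Δλ = -65.721° (west) — does not cross 180°.
Leg 2: +96.717° → -32.010°, shortest Δλ = -128.727° (west) — does not cross 180°.
Leg 3: -32.010° → +64.920°, shortest Δλ = 96.93° (east) — does not cross 180°.
Leg 4: +64.920° → +116.718°, shortest Δλ = 51.798° (east) — does not cross 180°.
Total crossings: 0.

0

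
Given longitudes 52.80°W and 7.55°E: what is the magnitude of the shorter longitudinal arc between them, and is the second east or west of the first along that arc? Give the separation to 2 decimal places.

60.35° east

Raw difference: 7.55 − -52.80 = 60.35°.
Normalise into (−180°, 180°]: 60.35° stays 60.35°.
Positive ⇒ the second point lies to the east; separation 60.35°.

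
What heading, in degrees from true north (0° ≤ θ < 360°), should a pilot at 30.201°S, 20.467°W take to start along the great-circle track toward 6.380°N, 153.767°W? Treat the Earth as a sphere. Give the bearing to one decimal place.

251.2°

Δλ = -153.767 − -20.467 = -133.300°.
θ = atan2( sin Δλ · cos φ₂ , cos φ₁ · sin φ₂ − sin φ₁ · cos φ₂ · cos Δλ )
  = atan2(-0.72327, -0.24682) = -108.842° → normalised to [0°, 360°): 251.158°.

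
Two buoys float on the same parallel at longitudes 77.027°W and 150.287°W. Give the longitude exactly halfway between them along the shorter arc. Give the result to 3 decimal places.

Signed shortest Δλ from -77.027° to -150.287° is -73.260°.
Midpoint longitude = -77.027° + (-73.260°)/2 = -77.027° − 36.630° = -113.657°.

113.657°W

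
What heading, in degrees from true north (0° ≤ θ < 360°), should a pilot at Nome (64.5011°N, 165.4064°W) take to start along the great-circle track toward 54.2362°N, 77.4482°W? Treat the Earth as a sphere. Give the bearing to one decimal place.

Δλ = -77.4482 − -165.4064 = 87.9582°.
θ = atan2( sin Δλ · cos φ₂ , cos φ₁ · sin φ₂ − sin φ₁ · cos φ₂ · cos Δλ )
  = atan2(0.58407, 0.33052) = 60.495° → normalised to [0°, 360°): 60.495°.

60.5°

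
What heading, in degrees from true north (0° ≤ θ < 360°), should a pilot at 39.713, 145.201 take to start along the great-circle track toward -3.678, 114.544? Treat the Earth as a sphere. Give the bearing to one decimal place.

Δλ = 114.544 − 145.201 = -30.657°.
θ = atan2( sin Δλ · cos φ₂ , cos φ₁ · sin φ₂ − sin φ₁ · cos φ₂ · cos Δλ )
  = atan2(-0.50885, -0.59786) = -139.598° → normalised to [0°, 360°): 220.402°.

220.4°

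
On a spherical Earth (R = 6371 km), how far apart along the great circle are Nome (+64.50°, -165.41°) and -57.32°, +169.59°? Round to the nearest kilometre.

Δλ = 169.59 − -165.41 = 335.00°; wrapped into (−180°, 180°]: -25.00°.
Δφ = -57.32 − 64.50 = -121.82°.
a = sin²(Δφ/2) + cos φ₁ · cos φ₂ · sin²(Δλ/2) = 0.774516.
c = 2·atan2(√a, √(1−a)) = 2.15200 rad → d = 6371·c ≈ 13710.40 km.

13710 km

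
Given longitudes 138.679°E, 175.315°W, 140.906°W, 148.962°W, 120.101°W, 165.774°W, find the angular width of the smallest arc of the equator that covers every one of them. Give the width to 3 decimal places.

Sort the longitudes: -175.315°, -165.774°, -148.962°, -140.906°, -120.101°, +138.679°.
Eastward gaps between consecutive values (wrapping around): 9.541°, 16.812°, 8.056°, 20.805°, 258.780°, 46.006°.
Largest gap = 258.780° ⇒ minimal covering band is its complement: 360° − 258.780° = 101.220°.
Band runs from +138.679° eastward to -120.101°, crossing the antimeridian.

101.220°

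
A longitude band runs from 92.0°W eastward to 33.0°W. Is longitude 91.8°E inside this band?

No

Band width going east from -92.0° to -33.0°: ((-33.0 − -92.0) mod 360) = 59.0°.
Offset of +91.8° east of the west edge: ((91.8 − -92.0) mod 360) = 183.8°.
183.8° > 59.0° ⇒ outside.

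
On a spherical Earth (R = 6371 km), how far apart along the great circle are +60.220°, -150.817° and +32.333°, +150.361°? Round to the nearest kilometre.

5231 km

Δλ = 150.361 − -150.817 = 301.178°; wrapped into (−180°, 180°]: -58.822°.
Δφ = 32.333 − 60.220 = -27.887°.
a = sin²(Δφ/2) + cos φ₁ · cos φ₂ · sin²(Δλ/2) = 0.159266.
c = 2·atan2(√a, √(1−a)) = 0.82103 rad → d = 6371·c ≈ 5230.79 km.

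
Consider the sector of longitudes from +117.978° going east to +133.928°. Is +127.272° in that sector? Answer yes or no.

Band width going east from +117.978° to +133.928°: ((133.928 − 117.978) mod 360) = 15.950°.
Offset of +127.272° east of the west edge: ((127.272 − 117.978) mod 360) = 9.294°.
9.294° ≤ 15.950° ⇒ inside.

Yes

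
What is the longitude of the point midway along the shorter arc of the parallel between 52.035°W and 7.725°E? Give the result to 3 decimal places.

22.155°W

Signed shortest Δλ from -52.035° to +7.725° is +59.760°.
Midpoint longitude = -52.035° + (+59.760°)/2 = -52.035° + 29.880° = -22.155°.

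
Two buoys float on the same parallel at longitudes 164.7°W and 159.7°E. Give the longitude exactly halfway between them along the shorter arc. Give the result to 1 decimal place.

Signed shortest Δλ from -164.7° to +159.7° is -35.6°.
Midpoint longitude = -164.7° + (-35.6°)/2 = -164.7° − 17.8° = -182.5°.
Normalise into (−180°, 180°]: +177.5°.
(The naïve average (-164.7 + +159.7)/2 = -2.5° is on the wrong side of the globe.)

177.5°E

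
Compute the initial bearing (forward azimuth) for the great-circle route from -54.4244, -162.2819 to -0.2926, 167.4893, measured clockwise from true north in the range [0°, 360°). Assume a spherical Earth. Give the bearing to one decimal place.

324.3°

Δλ = 167.4893 − -162.2819 = 329.7712°; wrapped into (−180°, 180°]: -30.2288°.
θ = atan2( sin Δλ · cos φ₂ , cos φ₁ · sin φ₂ − sin φ₁ · cos φ₂ · cos Δλ )
  = atan2(-0.50345, 0.69977) = -35.733° → normalised to [0°, 360°): 324.267°.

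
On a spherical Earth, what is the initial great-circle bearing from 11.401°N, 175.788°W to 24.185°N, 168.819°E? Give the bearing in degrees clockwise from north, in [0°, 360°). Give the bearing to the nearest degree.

313°

Δλ = 168.819 − -175.788 = 344.607°; wrapped into (−180°, 180°]: -15.393°.
θ = atan2( sin Δλ · cos φ₂ , cos φ₁ · sin φ₂ − sin φ₁ · cos φ₂ · cos Δλ )
  = atan2(-0.24214, 0.22774) = -46.755° → normalised to [0°, 360°): 313.245°.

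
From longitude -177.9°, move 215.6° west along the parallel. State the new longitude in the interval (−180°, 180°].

-33.5°

Start at -177.9°; shift −215.6° → -393.5°.
-393.5° lies outside (−180°, 180°]; add 360° → -33.5°.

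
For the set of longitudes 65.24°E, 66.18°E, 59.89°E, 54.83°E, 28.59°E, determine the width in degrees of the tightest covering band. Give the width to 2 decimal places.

37.59°

Sort the longitudes: +28.59°, +54.83°, +59.89°, +65.24°, +66.18°.
Eastward gaps between consecutive values (wrapping around): 26.24°, 5.06°, 5.35°, 0.94°, 322.41°.
Largest gap = 322.41° ⇒ minimal covering band is its complement: 360° − 322.41° = 37.59°.
Band runs from +28.59° eastward to +66.18°.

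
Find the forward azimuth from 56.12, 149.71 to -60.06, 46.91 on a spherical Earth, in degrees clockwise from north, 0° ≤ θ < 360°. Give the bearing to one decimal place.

231.2°

Δλ = 46.91 − 149.71 = -102.80°.
θ = atan2( sin Δλ · cos φ₂ , cos φ₁ · sin φ₂ − sin φ₁ · cos φ₂ · cos Δλ )
  = atan2(-0.48669, -0.39126) = -128.797° → normalised to [0°, 360°): 231.203°.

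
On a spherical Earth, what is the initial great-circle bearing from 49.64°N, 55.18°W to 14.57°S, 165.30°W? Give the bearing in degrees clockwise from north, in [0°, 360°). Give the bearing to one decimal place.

275.7°

Δλ = -165.30 − -55.18 = -110.12°.
θ = atan2( sin Δλ · cos φ₂ , cos φ₁ · sin φ₂ − sin φ₁ · cos φ₂ · cos Δλ )
  = atan2(-0.90878, 0.09078) = -84.296° → normalised to [0°, 360°): 275.704°.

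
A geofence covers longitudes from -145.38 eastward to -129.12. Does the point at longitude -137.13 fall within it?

Band width going east from -145.38° to -129.12°: ((-129.12 − -145.38) mod 360) = 16.26°.
Offset of -137.13° east of the west edge: ((-137.13 − -145.38) mod 360) = 8.25°.
8.25° ≤ 16.26° ⇒ inside.

Yes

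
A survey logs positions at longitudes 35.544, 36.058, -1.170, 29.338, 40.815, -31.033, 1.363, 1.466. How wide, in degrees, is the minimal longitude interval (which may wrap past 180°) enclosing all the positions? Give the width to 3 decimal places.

71.848°

Sort the longitudes: -31.033°, -1.170°, +1.363°, +1.466°, +29.338°, +35.544°, +36.058°, +40.815°.
Eastward gaps between consecutive values (wrapping around): 29.863°, 2.533°, 0.103°, 27.872°, 6.206°, 0.514°, 4.757°, 288.152°.
Largest gap = 288.152° ⇒ minimal covering band is its complement: 360° − 288.152° = 71.848°.
Band runs from -31.033° eastward to +40.815°.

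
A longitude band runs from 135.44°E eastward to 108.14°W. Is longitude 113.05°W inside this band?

Band width going east from +135.44° to -108.14°: ((-108.14 − 135.44) mod 360) = 116.42°.
Offset of -113.05° east of the west edge: ((-113.05 − 135.44) mod 360) = 111.51°.
111.51° ≤ 116.42° ⇒ inside.

Yes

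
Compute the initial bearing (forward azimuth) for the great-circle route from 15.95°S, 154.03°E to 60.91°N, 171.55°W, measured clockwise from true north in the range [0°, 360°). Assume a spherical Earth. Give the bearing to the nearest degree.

16°

Δλ = -171.55 − 154.03 = -325.58°; wrapped into (−180°, 180°]: 34.42°.
θ = atan2( sin Δλ · cos φ₂ , cos φ₁ · sin φ₂ − sin φ₁ · cos φ₂ · cos Δλ )
  = atan2(0.27482, 0.95043) = 16.127° → normalised to [0°, 360°): 16.127°.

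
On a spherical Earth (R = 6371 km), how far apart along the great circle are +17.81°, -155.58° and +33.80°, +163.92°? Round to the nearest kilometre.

Δλ = 163.92 − -155.58 = 319.50°; wrapped into (−180°, 180°]: -40.50°.
Δφ = 33.80 − 17.81 = 15.99°.
a = sin²(Δφ/2) + cos φ₁ · cos φ₂ · sin²(Δλ/2) = 0.114124.
c = 2·atan2(√a, √(1−a)) = 0.68920 rad → d = 6371·c ≈ 4390.92 km.

4391 km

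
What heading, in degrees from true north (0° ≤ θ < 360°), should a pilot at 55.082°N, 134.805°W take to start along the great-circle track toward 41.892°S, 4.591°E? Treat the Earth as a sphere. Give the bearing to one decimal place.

Δλ = 4.591 − -134.805 = 139.396°.
θ = atan2( sin Δλ · cos φ₂ , cos φ₁ · sin φ₂ − sin φ₁ · cos φ₂ · cos Δλ )
  = atan2(0.48448, 0.08121) = 80.484° → normalised to [0°, 360°): 80.484°.

80.5°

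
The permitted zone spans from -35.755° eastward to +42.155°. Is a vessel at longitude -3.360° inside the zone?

Band width going east from -35.755° to +42.155°: ((42.155 − -35.755) mod 360) = 77.910°.
Offset of -3.360° east of the west edge: ((-3.360 − -35.755) mod 360) = 32.395°.
32.395° ≤ 77.910° ⇒ inside.

Yes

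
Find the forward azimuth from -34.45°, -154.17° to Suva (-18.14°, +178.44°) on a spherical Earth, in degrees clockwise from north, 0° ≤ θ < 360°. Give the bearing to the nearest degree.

Δλ = 178.44 − -154.17 = 332.61°; wrapped into (−180°, 180°]: -27.39°.
θ = atan2( sin Δλ · cos φ₂ , cos φ₁ · sin φ₂ − sin φ₁ · cos φ₂ · cos Δλ )
  = atan2(-0.43718, 0.22057) = -63.228° → normalised to [0°, 360°): 296.772°.

297°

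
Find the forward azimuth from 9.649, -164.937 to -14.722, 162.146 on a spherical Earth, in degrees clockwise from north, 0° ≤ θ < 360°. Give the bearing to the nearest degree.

Δλ = 162.146 − -164.937 = 327.083°; wrapped into (−180°, 180°]: -32.917°.
θ = atan2( sin Δλ · cos φ₂ , cos φ₁ · sin φ₂ − sin φ₁ · cos φ₂ · cos Δλ )
  = atan2(-0.52558, -0.38662) = -126.338° → normalised to [0°, 360°): 233.662°.

234°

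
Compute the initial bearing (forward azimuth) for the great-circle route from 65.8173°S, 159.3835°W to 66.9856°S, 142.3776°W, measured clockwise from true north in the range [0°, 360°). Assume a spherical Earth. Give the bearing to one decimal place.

107.5°

Δλ = -142.3776 − -159.3835 = 17.0059°.
θ = atan2( sin Δλ · cos φ₂ , cos φ₁ · sin φ₂ − sin φ₁ · cos φ₂ · cos Δλ )
  = atan2(0.11434, -0.03598) = 107.469° → normalised to [0°, 360°): 107.469°.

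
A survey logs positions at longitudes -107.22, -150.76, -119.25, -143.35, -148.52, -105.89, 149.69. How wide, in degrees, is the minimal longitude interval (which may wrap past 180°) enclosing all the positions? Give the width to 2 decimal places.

104.42°

Sort the longitudes: -150.76°, -148.52°, -143.35°, -119.25°, -107.22°, -105.89°, +149.69°.
Eastward gaps between consecutive values (wrapping around): 2.24°, 5.17°, 24.10°, 12.03°, 1.33°, 255.58°, 59.55°.
Largest gap = 255.58° ⇒ minimal covering band is its complement: 360° − 255.58° = 104.42°.
Band runs from +149.69° eastward to -105.89°, crossing the antimeridian.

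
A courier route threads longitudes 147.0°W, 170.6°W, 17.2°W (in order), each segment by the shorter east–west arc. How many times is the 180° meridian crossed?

Leg 1: -147.0° → -170.6°, shortest Δλ = -23.6° (west) — does not cross 180°.
Leg 2: -170.6° → -17.2°, shortest Δλ = 153.4° (east) — does not cross 180°.
Total crossings: 0.

0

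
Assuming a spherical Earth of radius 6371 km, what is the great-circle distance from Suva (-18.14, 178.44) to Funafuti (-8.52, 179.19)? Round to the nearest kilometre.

Δλ = 179.19 − 178.44 = 0.75°.
Δφ = -8.52 − -18.14 = 9.62°.
a = sin²(Δφ/2) + cos φ₁ · cos φ₂ · sin²(Δλ/2) = 0.007071.
c = 2·atan2(√a, √(1−a)) = 0.16838 rad → d = 6371·c ≈ 1072.76 km.

1073 km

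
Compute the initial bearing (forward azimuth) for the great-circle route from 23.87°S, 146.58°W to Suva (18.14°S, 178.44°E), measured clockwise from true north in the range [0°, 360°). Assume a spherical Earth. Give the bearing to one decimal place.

273.2°

Δλ = 178.44 − -146.58 = 325.02°; wrapped into (−180°, 180°]: -34.98°.
θ = atan2( sin Δλ · cos φ₂ , cos φ₁ · sin φ₂ − sin φ₁ · cos φ₂ · cos Δλ )
  = atan2(-0.54480, 0.03037) = -86.809° → normalised to [0°, 360°): 273.191°.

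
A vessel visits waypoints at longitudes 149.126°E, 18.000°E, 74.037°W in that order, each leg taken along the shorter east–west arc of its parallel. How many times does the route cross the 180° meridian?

0

Leg 1: +149.126° → +18.000°, shortest Δλ = -131.126° (west) — does not cross 180°.
Leg 2: +18.000° → -74.037°, shortest Δλ = -92.037° (west) — does not cross 180°.
Total crossings: 0.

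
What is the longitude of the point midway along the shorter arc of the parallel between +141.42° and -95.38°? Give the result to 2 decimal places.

-156.98°

Signed shortest Δλ from +141.42° to -95.38° is +123.20°.
Midpoint longitude = +141.42° + (+123.20°)/2 = +141.42° + 61.60° = +203.02°.
Normalise into (−180°, 180°]: -156.98°.
(The naïve average (+141.42 + -95.38)/2 = 23.02° is on the wrong side of the globe.)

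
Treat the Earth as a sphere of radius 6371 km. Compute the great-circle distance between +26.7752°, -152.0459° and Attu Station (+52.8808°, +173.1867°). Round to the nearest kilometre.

4081 km

Δλ = 173.1867 − -152.0459 = 325.2326°; wrapped into (−180°, 180°]: -34.7674°.
Δφ = 52.8808 − 26.7752 = 26.1056°.
a = sin²(Δφ/2) + cos φ₁ · cos φ₂ · sin²(Δλ/2) = 0.099100.
c = 2·atan2(√a, √(1−a)) = 0.64050 rad → d = 6371·c ≈ 4080.60 km.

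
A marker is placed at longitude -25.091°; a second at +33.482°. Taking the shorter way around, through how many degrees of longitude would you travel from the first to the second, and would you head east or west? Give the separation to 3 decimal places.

Raw difference: 33.482 − -25.091 = 58.573°.
Normalise into (−180°, 180°]: 58.573° stays 58.573°.
Positive ⇒ the second point lies to the east; separation 58.573°.

58.573° east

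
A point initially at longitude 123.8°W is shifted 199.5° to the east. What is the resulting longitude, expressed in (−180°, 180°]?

Start at -123.8°; shift +199.5° → +75.7°.
+75.7° already lies in (−180°, 180°].

75.7°E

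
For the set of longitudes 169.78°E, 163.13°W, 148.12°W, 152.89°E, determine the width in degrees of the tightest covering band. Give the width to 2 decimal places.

58.99°

Sort the longitudes: -163.13°, -148.12°, +152.89°, +169.78°.
Eastward gaps between consecutive values (wrapping around): 15.01°, 301.01°, 16.89°, 27.09°.
Largest gap = 301.01° ⇒ minimal covering band is its complement: 360° − 301.01° = 58.99°.
Band runs from +152.89° eastward to -148.12°, crossing the antimeridian.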